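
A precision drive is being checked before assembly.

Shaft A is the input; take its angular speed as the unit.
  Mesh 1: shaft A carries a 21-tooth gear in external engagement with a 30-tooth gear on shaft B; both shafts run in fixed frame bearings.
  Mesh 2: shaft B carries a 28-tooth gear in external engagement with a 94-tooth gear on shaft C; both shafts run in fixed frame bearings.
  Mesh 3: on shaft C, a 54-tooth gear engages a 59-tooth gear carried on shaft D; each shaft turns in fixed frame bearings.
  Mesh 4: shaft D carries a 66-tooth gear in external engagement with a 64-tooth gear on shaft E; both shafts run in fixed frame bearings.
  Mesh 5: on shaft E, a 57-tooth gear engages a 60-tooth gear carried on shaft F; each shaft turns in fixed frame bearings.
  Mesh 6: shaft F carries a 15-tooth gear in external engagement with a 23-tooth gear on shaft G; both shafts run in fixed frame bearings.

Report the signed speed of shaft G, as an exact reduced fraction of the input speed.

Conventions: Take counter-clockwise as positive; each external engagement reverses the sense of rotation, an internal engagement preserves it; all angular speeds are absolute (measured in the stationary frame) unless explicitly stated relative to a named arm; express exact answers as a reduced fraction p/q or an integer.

2488563/20409280

6-mesh fixed-axis compound train (all bearings frame-fixed)
mesh 1 [21T→30T]: |ω|/ω_in = 1×21/30 = 7/10, sense flips to −
mesh 2 [28T→94T]: |ω|/ω_in = (7/10)×28/94 = 49/235, sense flips to +
mesh 3 [54T→59T]: |ω|/ω_in = (49/235)×54/59 = 2646/13865, sense flips to −
mesh 4 [66T→64T]: |ω|/ω_in = (2646/13865)×66/64 = 43659/221840, sense flips to +
mesh 5 [57T→60T]: |ω|/ω_in = (43659/221840)×57/60 = 829521/4436800, sense flips to −
mesh 6 [15T→23T]: |ω|/ω_in = (829521/4436800)×15/23 = 2488563/20409280, sense flips to +
signed output speed (× input speed) = 2488563/20409280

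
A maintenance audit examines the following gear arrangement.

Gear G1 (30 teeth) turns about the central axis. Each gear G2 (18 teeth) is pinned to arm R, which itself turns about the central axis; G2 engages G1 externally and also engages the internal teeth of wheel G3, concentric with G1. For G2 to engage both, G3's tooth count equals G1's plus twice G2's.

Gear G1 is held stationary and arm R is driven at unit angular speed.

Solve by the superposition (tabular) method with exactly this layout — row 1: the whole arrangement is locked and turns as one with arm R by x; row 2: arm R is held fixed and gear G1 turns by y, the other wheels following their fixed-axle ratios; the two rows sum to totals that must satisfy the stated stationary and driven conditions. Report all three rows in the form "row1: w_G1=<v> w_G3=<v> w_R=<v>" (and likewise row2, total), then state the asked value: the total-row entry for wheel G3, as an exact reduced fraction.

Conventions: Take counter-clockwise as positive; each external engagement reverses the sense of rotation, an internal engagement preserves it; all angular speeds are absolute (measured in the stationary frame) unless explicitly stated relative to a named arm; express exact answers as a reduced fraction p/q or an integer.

class = planetary set [G3 = 30+2·18 = 66; Willis about the carrier]
row 1: whole set turns with the arm by x
superposition row 2 [arm held]: sun y, ring −(30/66)·y, arm 0
boundary: total ω_sun = x + y = 0 and total ω_arm = x = 1  ⇒  y = -1, x = 1
row 2 ring = −(30/66)·(-1) = 5/11
totals (row 1 + row 2): sun 1 + (-1) = 0, ring 1 + 5/11 = 16/11, arm 1 + 0 = 1
asked cell (total, ring) = 16/11

row1: w_G1=1 w_G3=1 w_R=1
row2: w_G1=-1 w_G3=5/11 w_R=0
total: w_G1=0 w_G3=16/11 w_R=1
asked value: 16/11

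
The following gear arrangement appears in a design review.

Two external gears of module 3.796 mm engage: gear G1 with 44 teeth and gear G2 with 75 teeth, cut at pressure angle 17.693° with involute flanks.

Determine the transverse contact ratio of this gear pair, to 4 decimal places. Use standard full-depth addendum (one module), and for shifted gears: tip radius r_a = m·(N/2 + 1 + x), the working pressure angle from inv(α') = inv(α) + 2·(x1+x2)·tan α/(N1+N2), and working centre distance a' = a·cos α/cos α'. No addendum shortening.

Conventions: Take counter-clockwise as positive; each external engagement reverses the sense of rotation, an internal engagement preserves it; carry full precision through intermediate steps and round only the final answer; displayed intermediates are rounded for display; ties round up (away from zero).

topology: single-mesh involute geometry — m = 3.796, 44T/75T pair
base radii: r_b1 = 79.561767, r_b2 = 135.616648
tip radii: r_a1 = 87.308000, r_a2 = 146.146000
no profile shift: α' = α, a' = a
action lengths: √(r_a1²−r_b1²) = 35.952915, √(r_a2²−r_b2²) = 54.468137
base pitch p_b = π·m·cos α = 11.361394
CR = (35.952915 + 54.468137 − 225.862000·sin 17.69300°)/11.361394 = 1.916827
contact ratio ≈ 1.9168

1.9168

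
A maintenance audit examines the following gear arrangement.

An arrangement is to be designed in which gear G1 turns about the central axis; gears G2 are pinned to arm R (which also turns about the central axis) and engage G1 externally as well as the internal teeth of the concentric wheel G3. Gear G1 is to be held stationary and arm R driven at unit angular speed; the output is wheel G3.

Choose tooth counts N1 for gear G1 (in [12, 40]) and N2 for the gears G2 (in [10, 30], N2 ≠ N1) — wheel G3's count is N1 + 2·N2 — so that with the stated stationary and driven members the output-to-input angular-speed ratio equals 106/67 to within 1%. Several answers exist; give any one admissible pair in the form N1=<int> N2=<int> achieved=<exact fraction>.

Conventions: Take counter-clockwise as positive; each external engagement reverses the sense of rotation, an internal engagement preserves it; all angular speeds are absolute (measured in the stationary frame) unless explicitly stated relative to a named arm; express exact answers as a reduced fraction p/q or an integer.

N1=39 N2=14 achieved=106/67

design class (target 106/67): planetary set
Willis with ω_sun = 0: ω_ring/ω_arm = (N1+N3)/N3; set equal to 106/67  ⇒  N3/N1 = 1/(106/67 − 1) = 67/39
N3 = N1 + 2·N2  ⇒  N2/N1 = (N3/N1 − 1)/2 = (67/39 − 1)/2 = 14/39
smallest multiple with N1 ≥ 12 and N2 ≥ 10: k = 1  ⇒  N1 = 1·39 = 39, N2 = 1·14 = 14 (N1 ≤ 40, N2 ≤ 30, N2 ≠ N1 ✓), N3 = 39 + 2·14 = 67
check: (N1+N3)/N3 with N1 = 39, N3 = 67 gives 106/67; |achieved − target| = 0 ≤ 53/3350 ✓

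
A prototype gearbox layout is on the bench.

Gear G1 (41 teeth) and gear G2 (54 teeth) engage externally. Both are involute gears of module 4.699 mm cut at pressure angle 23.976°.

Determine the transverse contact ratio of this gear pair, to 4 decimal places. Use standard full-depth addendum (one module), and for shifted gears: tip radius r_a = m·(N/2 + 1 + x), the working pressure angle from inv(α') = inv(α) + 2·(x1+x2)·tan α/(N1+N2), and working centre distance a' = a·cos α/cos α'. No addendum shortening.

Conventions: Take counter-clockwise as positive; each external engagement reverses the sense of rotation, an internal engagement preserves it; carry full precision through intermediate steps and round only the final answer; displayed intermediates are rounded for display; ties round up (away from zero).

single-mesh involute tooth geometry (41T engaging 54T at module 4.699)
base radii: r_b1 = 88.017781, r_b2 = 115.925858
tip radii: r_a1 = 101.028500, r_a2 = 131.572000
no profile shift: α' = α, a' = a
action lengths: √(r_a1²−r_b1²) = 49.594636, √(r_a2²−r_b2²) = 62.228502
base pitch p_b = π·m·cos α = 13.488586
CR = (49.594636 + 62.228502 − 223.202500·sin 23.97600°)/13.488586 = 1.566059
contact ratio ≈ 1.5661

1.5661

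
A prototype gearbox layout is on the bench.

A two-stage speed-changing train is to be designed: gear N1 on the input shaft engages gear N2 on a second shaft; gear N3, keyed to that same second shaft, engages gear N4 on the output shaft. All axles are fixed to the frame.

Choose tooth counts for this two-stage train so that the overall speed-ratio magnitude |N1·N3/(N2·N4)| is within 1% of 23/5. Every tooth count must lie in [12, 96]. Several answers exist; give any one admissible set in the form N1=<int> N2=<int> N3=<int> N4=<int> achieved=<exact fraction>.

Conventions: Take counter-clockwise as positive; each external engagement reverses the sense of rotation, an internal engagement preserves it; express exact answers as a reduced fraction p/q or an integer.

design class (target 23/5): fixed-axis compound train
target = 23/5 in lowest terms: an exact hit needs N1·N3 = k·23 and N2·N4 = k·5 for one integer k, every count in [12, 96]; additionally prefer no 1:1 stage (N1 ≠ N2, N3 ≠ N4)
k = 1…35: no 1:1-free in-range split of k·23 and k·5 into factor pairs; take k = 36
k = 36: N1·N3 = 828 = 12·69, N2·N4 = 180 = 15·12
achieved = 12·69/(15·12) = 23/5; |achieved − target| = 0 ≤ 23/500 ✓

N1=12 N2=15 N3=69 N4=12 achieved=23/5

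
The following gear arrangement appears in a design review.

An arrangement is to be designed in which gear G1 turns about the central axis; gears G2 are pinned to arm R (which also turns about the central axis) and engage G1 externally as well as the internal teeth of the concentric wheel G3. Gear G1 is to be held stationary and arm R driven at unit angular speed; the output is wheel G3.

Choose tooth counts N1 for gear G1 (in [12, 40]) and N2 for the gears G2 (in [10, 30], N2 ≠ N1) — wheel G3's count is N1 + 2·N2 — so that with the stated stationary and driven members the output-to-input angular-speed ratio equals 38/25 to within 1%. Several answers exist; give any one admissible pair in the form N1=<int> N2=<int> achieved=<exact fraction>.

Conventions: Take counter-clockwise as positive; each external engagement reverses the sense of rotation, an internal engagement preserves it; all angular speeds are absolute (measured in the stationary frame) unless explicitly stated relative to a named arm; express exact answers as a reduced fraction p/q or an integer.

class = planetary set [ratio 38/25 wanted; Willis about the carrier]
Willis with ω_sun = 0: ω_ring/ω_arm = (N1+N3)/N3; set equal to 38/25  ⇒  N3/N1 = 1/(38/25 − 1) = 25/13
N3 = N1 + 2·N2  ⇒  N2/N1 = (N3/N1 − 1)/2 = (25/13 − 1)/2 = 6/13
smallest multiple with N1 ≥ 12 and N2 ≥ 10: k = 2  ⇒  N1 = 2·13 = 26, N2 = 2·6 = 12 (N1 ≤ 40, N2 ≤ 30, N2 ≠ N1 ✓), N3 = 26 + 2·12 = 50
check: (N1+N3)/N3 with N1 = 26, N3 = 50 gives 38/25; |achieved − target| = 0 ≤ 19/1250 ✓

N1=26 N2=12 achieved=38/25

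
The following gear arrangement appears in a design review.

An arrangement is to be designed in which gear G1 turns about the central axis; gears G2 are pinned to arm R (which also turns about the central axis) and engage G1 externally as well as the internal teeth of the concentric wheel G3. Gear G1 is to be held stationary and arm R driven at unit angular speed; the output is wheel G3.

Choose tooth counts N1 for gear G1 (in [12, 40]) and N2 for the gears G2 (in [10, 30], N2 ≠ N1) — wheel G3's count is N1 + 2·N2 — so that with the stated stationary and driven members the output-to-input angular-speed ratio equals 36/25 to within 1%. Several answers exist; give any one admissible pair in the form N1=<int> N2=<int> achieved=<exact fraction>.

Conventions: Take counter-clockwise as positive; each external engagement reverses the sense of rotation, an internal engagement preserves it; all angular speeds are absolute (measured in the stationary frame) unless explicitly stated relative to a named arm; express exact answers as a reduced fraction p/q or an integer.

N1=22 N2=14 achieved=36/25

topology: planetary set — design target 36/25, arm = carrier (Willis)
Willis with ω_sun = 0: ω_ring/ω_arm = (N1+N3)/N3; set equal to 36/25  ⇒  N3/N1 = 1/(36/25 − 1) = 25/11
N3 = N1 + 2·N2  ⇒  N2/N1 = (N3/N1 − 1)/2 = (25/11 − 1)/2 = 7/11
smallest multiple with N1 ≥ 12 and N2 ≥ 10: k = 2  ⇒  N1 = 2·11 = 22, N2 = 2·7 = 14 (N1 ≤ 40, N2 ≤ 30, N2 ≠ N1 ✓), N3 = 22 + 2·14 = 50
check: (N1+N3)/N3 with N1 = 22, N3 = 50 gives 36/25; |achieved − target| = 0 ≤ 9/625 ✓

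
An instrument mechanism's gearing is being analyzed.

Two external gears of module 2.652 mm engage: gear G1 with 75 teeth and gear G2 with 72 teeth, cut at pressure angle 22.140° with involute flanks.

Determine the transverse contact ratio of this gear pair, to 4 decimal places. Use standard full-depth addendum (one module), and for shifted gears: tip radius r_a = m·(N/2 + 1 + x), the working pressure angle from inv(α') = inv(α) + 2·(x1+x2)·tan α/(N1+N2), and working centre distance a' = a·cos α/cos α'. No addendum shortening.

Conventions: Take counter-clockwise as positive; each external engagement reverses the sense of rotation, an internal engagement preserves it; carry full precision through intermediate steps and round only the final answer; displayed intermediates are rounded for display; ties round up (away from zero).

1.6972

recognized (one external pair, fixed centres): single-mesh tooth geometry, m = 2.652, N1 = 75, N2 = 72
base radii: r_b1 = 92.117129, r_b2 = 88.432444
tip radii: r_a1 = 102.102000, r_a2 = 98.124000
no profile shift: α' = α, a' = a
action lengths: √(r_a1²−r_b1²) = 44.036950, √(r_a2²−r_b2²) = 42.520845
base pitch p_b = π·m·cos α = 7.717187
CR = (44.036950 + 42.520845 − 194.922000·sin 22.14000°)/7.717187 = 1.697166
contact ratio ≈ 1.6972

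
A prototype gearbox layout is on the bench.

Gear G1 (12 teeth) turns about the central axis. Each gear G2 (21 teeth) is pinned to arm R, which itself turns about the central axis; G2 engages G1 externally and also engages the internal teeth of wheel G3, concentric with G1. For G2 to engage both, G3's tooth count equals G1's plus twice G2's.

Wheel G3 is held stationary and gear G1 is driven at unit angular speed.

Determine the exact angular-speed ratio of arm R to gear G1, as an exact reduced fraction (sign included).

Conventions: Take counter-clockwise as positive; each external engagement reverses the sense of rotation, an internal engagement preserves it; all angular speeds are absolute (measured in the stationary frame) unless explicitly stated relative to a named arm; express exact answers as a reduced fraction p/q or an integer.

recognized (axles ride arm R): planetary set, 12/21/54 teeth
ring teeth: 12 + 2·21 = 54
12(ω_sun−ω_arm) = −54(ω_ring−ω_arm),  ω_ring = 0, ω_sun = 1
12(1−ω_arm) = −54(0−ω_arm)  ⇒  66·ω_arm = 12  ⇒  ω_arm = 2/11
ω_out/ω_in = 2/11

2/11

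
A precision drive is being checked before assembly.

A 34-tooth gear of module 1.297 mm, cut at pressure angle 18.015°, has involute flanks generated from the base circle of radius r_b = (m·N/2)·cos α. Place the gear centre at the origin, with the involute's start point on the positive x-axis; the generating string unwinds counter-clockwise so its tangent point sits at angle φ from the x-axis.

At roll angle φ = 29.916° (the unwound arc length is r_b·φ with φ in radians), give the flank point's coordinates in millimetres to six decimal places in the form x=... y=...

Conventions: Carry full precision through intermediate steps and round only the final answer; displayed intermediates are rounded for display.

recognized (one wheel, involute flank): single-mesh tooth geometry, m = 1.297, N = 34
pitch radius r_p = m·N/2 = 1.297·34/2 = 22.049000
base radius r_b = r_p·cos α = 22.049000·cos 18.015° = 20.968061
roll angle φ = 29.916° = 0.52213270 rad
x = r_b·(cos φ + φ·sin φ) = 23.634373
y = r_b·(sin φ − φ·cos φ) = 0.968040

x=23.634373 y=0.968040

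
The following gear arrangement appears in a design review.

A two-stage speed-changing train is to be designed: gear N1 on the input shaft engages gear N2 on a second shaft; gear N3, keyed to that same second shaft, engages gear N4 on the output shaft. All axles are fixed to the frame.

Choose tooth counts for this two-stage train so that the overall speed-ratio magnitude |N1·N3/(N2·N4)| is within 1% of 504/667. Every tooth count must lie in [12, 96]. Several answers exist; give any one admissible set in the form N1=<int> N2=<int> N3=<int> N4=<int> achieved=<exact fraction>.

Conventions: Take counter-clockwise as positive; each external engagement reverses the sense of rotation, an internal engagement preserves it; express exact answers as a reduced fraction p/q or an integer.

N1=12 N2=23 N3=42 N4=29 achieved=504/667

topology: fixed-axis compound train — 2 stages, target 504/667
target = 504/667 in lowest terms: an exact hit needs N1·N3 = k·504 and N2·N4 = k·667 for one integer k, every count in [12, 96]; additionally prefer no 1:1 stage (N1 ≠ N2, N3 ≠ N4)
k = 1: N1·N3 = 504 = 12·42, N2·N4 = 667 = 23·29
achieved = 12·42/(23·29) = 504/667; |achieved − target| = 0 ≤ 126/16675 ✓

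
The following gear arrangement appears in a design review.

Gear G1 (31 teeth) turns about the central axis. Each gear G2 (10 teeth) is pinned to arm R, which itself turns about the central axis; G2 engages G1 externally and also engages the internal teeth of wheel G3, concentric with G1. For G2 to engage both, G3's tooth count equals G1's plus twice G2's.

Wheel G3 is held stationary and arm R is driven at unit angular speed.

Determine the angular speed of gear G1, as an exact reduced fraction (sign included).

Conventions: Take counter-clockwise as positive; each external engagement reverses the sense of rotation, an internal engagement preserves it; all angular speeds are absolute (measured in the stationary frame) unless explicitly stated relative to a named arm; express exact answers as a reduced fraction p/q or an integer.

topology: planetary set — G1 31T / G2 10T / G3 51T, arm = carrier (Willis)
ring teeth: 31 + 2·10 = 51
31(ω_sun−ω_arm) = −51(ω_ring−ω_arm),  ω_ring = 0, ω_arm = 1
ω_sun = 1 − (51/31)(0−1) = 82/31
exact speed ratio = 82/31

82/31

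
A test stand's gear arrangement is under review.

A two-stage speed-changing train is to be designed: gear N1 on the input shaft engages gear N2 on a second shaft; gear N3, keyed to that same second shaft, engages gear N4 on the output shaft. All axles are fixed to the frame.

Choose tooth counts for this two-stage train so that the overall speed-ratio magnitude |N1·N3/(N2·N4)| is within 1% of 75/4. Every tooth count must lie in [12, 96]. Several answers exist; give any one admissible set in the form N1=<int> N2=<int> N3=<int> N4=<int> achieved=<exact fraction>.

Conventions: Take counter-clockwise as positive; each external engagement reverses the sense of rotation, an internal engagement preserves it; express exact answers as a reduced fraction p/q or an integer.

design class (target 75/4): fixed-axis compound train
target = 75/4 in lowest terms: an exact hit needs N1·N3 = k·75 and N2·N4 = k·4 for one integer k, every count in [12, 96]; additionally prefer no 1:1 stage (N1 ≠ N2, N3 ≠ N4)
k = 1…35: no 1:1-free in-range split of k·75 and k·4 into factor pairs; take k = 36
k = 36: N1·N3 = 2700 = 30·90, N2·N4 = 144 = 12·12
achieved = 30·90/(12·12) = 75/4; |achieved − target| = 0 ≤ 3/16 ✓

N1=30 N2=12 N3=90 N4=12 achieved=75/4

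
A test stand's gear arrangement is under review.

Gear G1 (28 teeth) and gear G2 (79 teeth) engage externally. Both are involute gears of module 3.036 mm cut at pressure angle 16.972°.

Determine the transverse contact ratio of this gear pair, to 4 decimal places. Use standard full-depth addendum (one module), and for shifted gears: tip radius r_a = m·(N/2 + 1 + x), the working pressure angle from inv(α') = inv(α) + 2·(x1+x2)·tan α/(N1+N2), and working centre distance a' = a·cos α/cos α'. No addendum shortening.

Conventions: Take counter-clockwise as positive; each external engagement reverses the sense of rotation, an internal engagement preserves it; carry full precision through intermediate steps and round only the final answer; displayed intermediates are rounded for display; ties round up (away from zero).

class = single-mesh tooth geometry [involute pair 28T × 79T, m = 3.036]
base radii: r_b1 = 40.652845, r_b2 = 114.699100
tip radii: r_a1 = 45.540000, r_a2 = 122.958000
no profile shift: α' = α, a' = a
action lengths: √(r_a1²−r_b1²) = 20.524077, √(r_a2²−r_b2²) = 44.303344
base pitch p_b = π·m·cos α = 9.122477
CR = (20.524077 + 44.303344 − 162.426000·sin 16.97200°)/9.122477 = 1.908974
contact ratio ≈ 1.9090

1.9090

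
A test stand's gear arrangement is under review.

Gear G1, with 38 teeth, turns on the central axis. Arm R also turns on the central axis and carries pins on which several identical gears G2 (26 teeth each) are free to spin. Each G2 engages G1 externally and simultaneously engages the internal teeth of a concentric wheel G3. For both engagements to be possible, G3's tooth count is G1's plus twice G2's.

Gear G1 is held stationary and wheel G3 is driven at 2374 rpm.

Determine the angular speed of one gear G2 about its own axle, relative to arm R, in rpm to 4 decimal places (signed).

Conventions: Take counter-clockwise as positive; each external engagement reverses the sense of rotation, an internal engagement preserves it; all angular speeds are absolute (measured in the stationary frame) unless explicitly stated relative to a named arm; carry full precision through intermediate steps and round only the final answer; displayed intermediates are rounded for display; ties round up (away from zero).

+2439.6274 rpm

topology: planetary set — G1 38T / G2 26T / G3 90T, arm = carrier (Willis)
normalise by the input: solve with ω_ring = 1, then scale by 2374 rpm
ring teeth: 38 + 2·26 = 90
38(ω_sun−ω_arm) = −90(ω_ring−ω_arm),  ω_sun = 0, ω_ring = 1
38(0−ω_arm) = −90(1−ω_arm)  ⇒  128·ω_arm = 90  ⇒  ω_arm = 45/64
sun–planet mesh: 38·(0−45/64) = −26·(ω_p−ω_arm)  ⇒  ω_p−ω_arm = 855/832
scale: ω_p−ω_arm = 855/832 × 2374 rpm = +2439.6274 rpm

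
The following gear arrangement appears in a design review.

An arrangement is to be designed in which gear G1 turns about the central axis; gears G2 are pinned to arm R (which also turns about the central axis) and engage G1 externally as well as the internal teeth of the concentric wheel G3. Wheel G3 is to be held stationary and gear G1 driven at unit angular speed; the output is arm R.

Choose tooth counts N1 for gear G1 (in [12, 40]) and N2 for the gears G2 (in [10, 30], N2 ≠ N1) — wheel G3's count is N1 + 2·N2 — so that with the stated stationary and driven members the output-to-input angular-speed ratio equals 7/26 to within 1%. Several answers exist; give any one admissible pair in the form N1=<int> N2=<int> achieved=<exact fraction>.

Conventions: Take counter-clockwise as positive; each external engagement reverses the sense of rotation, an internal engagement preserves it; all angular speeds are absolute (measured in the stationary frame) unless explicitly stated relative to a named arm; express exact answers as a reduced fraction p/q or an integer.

N1=14 N2=12 achieved=7/26

topology: planetary set — design target 7/26, arm = carrier (Willis)
Willis with ω_ring = 0: ω_arm/ω_sun = N1/(N1+N3); set equal to 7/26  ⇒  N3/N1 = 1/(7/26) − 1 = 19/7
N3 = N1 + 2·N2  ⇒  N2/N1 = (N3/N1 − 1)/2 = (19/7 − 1)/2 = 6/7
smallest multiple with N1 ≥ 12 and N2 ≥ 10: k = 2  ⇒  N1 = 2·7 = 14, N2 = 2·6 = 12 (N1 ≤ 40, N2 ≤ 30, N2 ≠ N1 ✓), N3 = 14 + 2·12 = 38
check: N1/(N1+N3) with N1 = 14, N3 = 38 gives 7/26; |achieved − target| = 0 ≤ 7/2600 ✓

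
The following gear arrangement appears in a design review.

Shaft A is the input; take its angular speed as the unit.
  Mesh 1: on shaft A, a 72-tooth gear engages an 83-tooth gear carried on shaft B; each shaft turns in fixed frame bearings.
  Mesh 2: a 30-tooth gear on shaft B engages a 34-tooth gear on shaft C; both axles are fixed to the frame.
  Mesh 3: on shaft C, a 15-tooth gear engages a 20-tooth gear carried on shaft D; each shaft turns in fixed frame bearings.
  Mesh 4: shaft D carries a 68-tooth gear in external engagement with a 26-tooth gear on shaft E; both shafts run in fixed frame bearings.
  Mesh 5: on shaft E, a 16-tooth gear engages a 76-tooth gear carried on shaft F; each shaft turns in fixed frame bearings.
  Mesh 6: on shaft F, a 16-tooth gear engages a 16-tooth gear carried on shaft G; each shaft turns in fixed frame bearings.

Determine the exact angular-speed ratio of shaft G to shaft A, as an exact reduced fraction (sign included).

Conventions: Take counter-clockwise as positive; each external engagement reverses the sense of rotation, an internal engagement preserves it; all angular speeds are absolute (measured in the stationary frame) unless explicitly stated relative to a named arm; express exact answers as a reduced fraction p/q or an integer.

class = fixed-axis compound train [6 meshes; 6 ratios multiply, 6 sense flips]
mesh 1 [72T→83T]: running ratio 72/83, sense −
mesh 2 [30T→34T]: running ratio 1080/1411, sense +
mesh 3 [15T→20T]: running ratio 810/1411, sense −
mesh 4 [68T→26T]: running ratio 1620/1079, sense +
mesh 5 [16T→76T]: running ratio 6480/20501, sense −
mesh 6 [16T→16T]: running ratio 6480/20501, sense +
ω_out/ω_in = 6480/20501

6480/20501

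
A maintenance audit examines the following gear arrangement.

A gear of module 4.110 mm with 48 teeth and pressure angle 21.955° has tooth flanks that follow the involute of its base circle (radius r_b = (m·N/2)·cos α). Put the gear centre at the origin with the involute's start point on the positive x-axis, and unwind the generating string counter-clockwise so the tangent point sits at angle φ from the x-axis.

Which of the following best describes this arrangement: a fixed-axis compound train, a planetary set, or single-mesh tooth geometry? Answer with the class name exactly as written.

single-mesh tooth geometry

single-mesh involute tooth geometry (48T wheel at module 4.110)
classification: single-mesh tooth geometry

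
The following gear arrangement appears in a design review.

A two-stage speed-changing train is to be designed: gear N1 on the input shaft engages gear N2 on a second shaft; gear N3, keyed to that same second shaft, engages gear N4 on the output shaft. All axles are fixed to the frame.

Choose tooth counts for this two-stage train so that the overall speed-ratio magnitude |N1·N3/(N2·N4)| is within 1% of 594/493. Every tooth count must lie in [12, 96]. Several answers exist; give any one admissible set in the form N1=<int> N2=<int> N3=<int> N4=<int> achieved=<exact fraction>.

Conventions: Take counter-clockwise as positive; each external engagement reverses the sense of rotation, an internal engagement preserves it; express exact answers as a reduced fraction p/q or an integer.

design class (target 594/493): fixed-axis compound train
target = 594/493 in lowest terms: an exact hit needs N1·N3 = k·594 and N2·N4 = k·493 for one integer k, every count in [12, 96]; additionally prefer no 1:1 stage (N1 ≠ N2, N3 ≠ N4)
k = 1: N1·N3 = 594 = 18·33, N2·N4 = 493 = 17·29
achieved = 18·33/(17·29) = 594/493; |achieved − target| = 0 ≤ 297/24650 ✓

N1=18 N2=17 N3=33 N4=29 achieved=594/493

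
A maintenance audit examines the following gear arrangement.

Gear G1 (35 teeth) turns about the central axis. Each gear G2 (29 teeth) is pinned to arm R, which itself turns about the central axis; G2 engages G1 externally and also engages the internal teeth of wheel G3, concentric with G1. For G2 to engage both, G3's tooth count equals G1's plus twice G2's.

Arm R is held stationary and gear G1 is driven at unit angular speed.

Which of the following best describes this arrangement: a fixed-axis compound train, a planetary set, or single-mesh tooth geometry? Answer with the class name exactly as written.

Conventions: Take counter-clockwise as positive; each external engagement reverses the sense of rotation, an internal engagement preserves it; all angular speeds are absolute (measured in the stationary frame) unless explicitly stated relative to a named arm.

planetary set

class = planetary set [G3 = 35+2·29 = 93; Willis about the carrier]
classification: planetary set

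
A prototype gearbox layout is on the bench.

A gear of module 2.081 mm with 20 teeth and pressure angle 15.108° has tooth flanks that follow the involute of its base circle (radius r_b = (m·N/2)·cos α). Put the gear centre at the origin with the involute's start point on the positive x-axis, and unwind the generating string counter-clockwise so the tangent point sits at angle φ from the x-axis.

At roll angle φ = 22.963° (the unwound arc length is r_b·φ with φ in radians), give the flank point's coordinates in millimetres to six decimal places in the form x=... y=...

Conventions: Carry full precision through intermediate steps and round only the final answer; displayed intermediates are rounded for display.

recognized (one wheel, involute flank): single-mesh tooth geometry, m = 2.081, N = 20
pitch radius r_p = m·N/2 = 2.081·20/2 = 20.810000
base radius r_b = r_p·cos α = 20.810000·cos 15.108° = 20.090728
roll angle φ = 22.963° = 0.40077996 rad
x = r_b·(cos φ + φ·sin φ) = 21.640043
y = r_b·(sin φ − φ·cos φ) = 0.424229

x=21.640043 y=0.424229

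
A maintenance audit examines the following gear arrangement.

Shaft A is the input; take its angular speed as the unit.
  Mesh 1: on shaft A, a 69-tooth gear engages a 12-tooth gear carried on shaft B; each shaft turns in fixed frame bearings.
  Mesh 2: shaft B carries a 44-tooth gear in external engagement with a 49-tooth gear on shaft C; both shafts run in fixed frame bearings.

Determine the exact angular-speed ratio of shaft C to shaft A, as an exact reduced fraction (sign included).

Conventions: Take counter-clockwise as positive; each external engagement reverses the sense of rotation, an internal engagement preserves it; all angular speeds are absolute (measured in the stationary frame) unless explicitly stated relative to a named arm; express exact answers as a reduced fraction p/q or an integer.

class = fixed-axis compound train [2 meshes; 2 ratios multiply, 2 sense flips]
mesh 1 [69T→12T]: running ratio 23/4, sense −
mesh 2 [44T→49T]: running ratio 253/49, sense +
ω_out/ω_in = 253/49

253/49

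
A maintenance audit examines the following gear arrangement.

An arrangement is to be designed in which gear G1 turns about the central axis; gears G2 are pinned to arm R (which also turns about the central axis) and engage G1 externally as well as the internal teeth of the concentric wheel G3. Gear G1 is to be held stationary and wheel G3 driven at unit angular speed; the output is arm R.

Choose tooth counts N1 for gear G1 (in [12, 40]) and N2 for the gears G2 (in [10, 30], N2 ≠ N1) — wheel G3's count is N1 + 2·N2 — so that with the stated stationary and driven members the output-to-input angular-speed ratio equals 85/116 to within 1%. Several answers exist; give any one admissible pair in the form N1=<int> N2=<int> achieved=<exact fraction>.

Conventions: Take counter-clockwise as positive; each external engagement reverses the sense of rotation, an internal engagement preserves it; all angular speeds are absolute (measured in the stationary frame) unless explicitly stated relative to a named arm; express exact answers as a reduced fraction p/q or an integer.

N1=31 N2=27 achieved=85/116

class = planetary set [ratio 85/116 wanted; Willis about the carrier]
Willis with ω_sun = 0: ω_arm/ω_ring = N3/(N1+N3); set equal to 85/116  ⇒  N3/N1 = (85/116)/(1 − 85/116) = 85/31
N3 = N1 + 2·N2  ⇒  N2/N1 = (N3/N1 − 1)/2 = (85/31 − 1)/2 = 27/31
smallest multiple with N1 ≥ 12 and N2 ≥ 10: k = 1  ⇒  N1 = 1·31 = 31, N2 = 1·27 = 27 (N1 ≤ 40, N2 ≤ 30, N2 ≠ N1 ✓), N3 = 31 + 2·27 = 85
check: N3/(N1+N3) with N1 = 31, N3 = 85 gives 85/116; |achieved − target| = 0 ≤ 17/2320 ✓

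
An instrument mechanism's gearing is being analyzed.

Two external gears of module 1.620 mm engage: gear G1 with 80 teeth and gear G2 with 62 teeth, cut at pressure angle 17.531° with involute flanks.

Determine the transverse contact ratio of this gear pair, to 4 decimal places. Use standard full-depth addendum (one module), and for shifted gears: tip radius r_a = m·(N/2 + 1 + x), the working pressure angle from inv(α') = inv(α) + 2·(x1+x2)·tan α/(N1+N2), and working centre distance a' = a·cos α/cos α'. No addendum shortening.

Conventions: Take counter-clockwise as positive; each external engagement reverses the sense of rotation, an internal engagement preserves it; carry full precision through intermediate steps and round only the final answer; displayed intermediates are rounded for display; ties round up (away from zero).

topology: single-mesh involute geometry — m = 1.620, 80T/62T pair
base radii: r_b1 = 61.790307, r_b2 = 47.887488
tip radii: r_a1 = 66.420000, r_a2 = 51.840000
no profile shift: α' = α, a' = a
action lengths: √(r_a1²−r_b1²) = 24.363383, √(r_a2²−r_b2²) = 19.853819
base pitch p_b = π·m·cos α = 4.852999
CR = (24.363383 + 19.853819 − 115.020000·sin 17.53100°)/4.852999 = 1.972115
contact ratio ≈ 1.9721

1.9721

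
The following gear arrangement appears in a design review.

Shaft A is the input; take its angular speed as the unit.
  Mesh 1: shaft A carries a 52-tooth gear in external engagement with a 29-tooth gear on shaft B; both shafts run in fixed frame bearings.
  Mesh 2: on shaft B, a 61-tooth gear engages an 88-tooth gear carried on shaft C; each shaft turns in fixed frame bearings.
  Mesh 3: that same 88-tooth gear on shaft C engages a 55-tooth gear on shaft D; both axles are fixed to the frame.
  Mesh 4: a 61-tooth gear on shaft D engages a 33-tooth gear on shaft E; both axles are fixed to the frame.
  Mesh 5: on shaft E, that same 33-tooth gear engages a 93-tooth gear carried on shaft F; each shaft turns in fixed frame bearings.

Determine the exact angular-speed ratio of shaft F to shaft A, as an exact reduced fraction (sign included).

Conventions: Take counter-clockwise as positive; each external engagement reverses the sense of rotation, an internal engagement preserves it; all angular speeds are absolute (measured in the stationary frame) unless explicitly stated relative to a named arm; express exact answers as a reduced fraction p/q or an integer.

-193492/148335

class = fixed-axis compound train [5 meshes; 5 ratios multiply, 5 sense flips]
mesh 1 [52T→29T]: running ratio 52/29, sense −
mesh 2 [61T→88T]: running ratio 793/638, sense +
mesh 3 [88T→55T]: running ratio 3172/1595, sense −
mesh 4 [61T→33T]: running ratio 193492/52635, sense +
mesh 5 [33T→93T]: running ratio 193492/148335, sense −
ω_out/ω_in = -193492/148335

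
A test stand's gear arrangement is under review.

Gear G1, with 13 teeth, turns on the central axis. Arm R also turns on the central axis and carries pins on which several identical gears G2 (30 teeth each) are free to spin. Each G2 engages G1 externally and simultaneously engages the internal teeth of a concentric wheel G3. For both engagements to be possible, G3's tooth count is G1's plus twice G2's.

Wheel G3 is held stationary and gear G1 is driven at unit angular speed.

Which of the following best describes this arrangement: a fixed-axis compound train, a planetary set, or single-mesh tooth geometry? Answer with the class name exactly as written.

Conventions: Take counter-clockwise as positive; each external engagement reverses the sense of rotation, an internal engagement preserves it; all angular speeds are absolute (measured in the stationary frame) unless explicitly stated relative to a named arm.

planetary set (13T centre, 30T on arm, 73T internal) — Willis relation
classification: planetary set

planetary set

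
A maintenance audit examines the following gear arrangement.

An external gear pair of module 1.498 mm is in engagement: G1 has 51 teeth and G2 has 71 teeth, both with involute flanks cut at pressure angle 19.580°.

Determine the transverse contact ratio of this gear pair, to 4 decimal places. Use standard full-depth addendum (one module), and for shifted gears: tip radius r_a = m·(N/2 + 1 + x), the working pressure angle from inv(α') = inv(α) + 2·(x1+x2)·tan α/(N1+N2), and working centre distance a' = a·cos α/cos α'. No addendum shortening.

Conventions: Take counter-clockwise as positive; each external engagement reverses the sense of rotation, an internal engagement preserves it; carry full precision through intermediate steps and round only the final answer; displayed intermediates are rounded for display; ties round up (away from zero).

recognized (one external pair, fixed centres): single-mesh tooth geometry, m = 1.498, N1 = 51, N2 = 71
base radii: r_b1 = 35.990123, r_b2 = 50.103897
tip radii: r_a1 = 39.697000, r_a2 = 54.677000
no profile shift: α' = α, a' = a
action lengths: √(r_a1²−r_b1²) = 16.750010, √(r_a2²−r_b2²) = 21.890039
base pitch p_b = π·m·cos α = 4.433973
CR = (16.750010 + 21.890039 − 91.378000·sin 19.58000°)/4.433973 = 1.808132
contact ratio ≈ 1.8081

1.8081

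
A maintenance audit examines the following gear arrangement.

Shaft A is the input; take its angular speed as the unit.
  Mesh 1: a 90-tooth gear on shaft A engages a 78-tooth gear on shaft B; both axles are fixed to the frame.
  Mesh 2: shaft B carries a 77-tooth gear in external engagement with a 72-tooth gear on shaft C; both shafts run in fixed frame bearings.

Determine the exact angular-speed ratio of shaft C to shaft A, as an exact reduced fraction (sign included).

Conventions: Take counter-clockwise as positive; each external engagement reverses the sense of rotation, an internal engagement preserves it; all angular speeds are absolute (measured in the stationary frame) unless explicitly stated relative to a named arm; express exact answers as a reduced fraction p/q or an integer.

class = fixed-axis compound train [2 meshes; 2 ratios multiply, 2 sense flips]
mesh 1 [90T→78T]: running ratio 15/13, sense −
mesh 2 [77T→72T]: running ratio 385/312, sense +
ω_out/ω_in = 385/312

385/312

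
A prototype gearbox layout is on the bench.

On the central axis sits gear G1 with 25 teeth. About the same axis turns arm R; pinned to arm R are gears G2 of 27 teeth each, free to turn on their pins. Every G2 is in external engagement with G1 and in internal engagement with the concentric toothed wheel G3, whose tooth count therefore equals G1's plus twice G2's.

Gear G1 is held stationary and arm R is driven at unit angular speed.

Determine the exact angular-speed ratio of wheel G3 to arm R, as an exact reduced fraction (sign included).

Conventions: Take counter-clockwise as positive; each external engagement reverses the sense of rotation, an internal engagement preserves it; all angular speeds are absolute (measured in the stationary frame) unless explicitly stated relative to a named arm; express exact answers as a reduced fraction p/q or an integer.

104/79

recognized (axles ride arm R): planetary set, 25/27/79 teeth
ring teeth: 25 + 2·27 = 79
25(ω_sun−ω_arm) = −79(ω_ring−ω_arm),  ω_sun = 0, ω_arm = 1
ω_ring = 1 − (25/79)(0−1) = 104/79
ω_out/ω_in = 104/79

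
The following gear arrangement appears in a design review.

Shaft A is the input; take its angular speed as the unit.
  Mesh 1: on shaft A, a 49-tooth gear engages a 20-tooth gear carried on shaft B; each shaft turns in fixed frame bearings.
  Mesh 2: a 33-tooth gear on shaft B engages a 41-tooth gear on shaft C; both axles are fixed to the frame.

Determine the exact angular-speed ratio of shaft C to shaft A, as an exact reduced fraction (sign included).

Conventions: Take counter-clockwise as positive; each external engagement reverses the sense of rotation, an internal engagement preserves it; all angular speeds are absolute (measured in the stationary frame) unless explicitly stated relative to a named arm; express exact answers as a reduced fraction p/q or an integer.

class = fixed-axis compound train [2 meshes; 2 ratios multiply, 2 sense flips]
mesh 1 [49T→20T]: running ratio 49/20, sense −
mesh 2 [33T→41T]: running ratio 1617/820, sense +
ω_out/ω_in = 1617/820

1617/820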